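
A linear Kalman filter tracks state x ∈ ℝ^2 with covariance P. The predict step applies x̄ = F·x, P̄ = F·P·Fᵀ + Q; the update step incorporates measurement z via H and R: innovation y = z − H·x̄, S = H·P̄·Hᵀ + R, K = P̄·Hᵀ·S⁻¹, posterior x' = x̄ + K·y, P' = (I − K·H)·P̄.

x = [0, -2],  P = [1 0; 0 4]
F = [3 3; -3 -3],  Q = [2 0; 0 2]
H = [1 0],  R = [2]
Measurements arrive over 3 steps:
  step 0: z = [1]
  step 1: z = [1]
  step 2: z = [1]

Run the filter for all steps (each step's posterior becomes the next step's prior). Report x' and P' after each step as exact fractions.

step 0: x̄ = F·x = [-6, 6]
step 0: P̄ = F·P·Fᵀ + Q = [47 -45; -45 47]
step 0: y = z − H·x̄ = [7]
step 0: S = H·P̄·Hᵀ + R = [49]
step 0: K = P̄·Hᵀ·S⁻¹ = [47/49; -45/49]
step 0: x' = x̄ + K·y = [5/7, -3/7]
step 0: P' = (I − K·H)·P̄ = [94/49 -90/49; -90/49 278/49]
step 1: x̄ = F·x = [6/7, -6/7]
step 1: P̄ = F·P·Fᵀ + Q = [1826/49 -1728/49; -1728/49 1826/49]
step 1: y = z − H·x̄ = [1/7]
step 1: S = H·P̄·Hᵀ + R = [1924/49]
step 1: K = P̄·Hᵀ·S⁻¹ = [913/962; -432/481]
step 1: x' = x̄ + K·y = [955/962, -474/481]
step 1: P' = (I − K·H)·P̄ = [913/481 -864/481; -864/481 2690/481]
step 2: x̄ = F·x = [21/962, -21/962]
step 2: P̄ = F·P·Fᵀ + Q = [17837/481 -16875/481; -16875/481 17837/481]
step 2: y = z − H·x̄ = [941/962]
step 2: S = H·P̄·Hᵀ + R = [18799/481]
step 2: K = P̄·Hᵀ·S⁻¹ = [17837/18799; -16875/18799]
step 2: x' = x̄ + K·y = [17858/18799, -16917/18799]
step 2: P' = (I − K·H)·P̄ = [35674/18799 -33750/18799; -33750/18799 105098/18799]

step 0: x' = [5/7, -3/7], P' = [94/49 -90/49; -90/49 278/49]
step 1: x' = [955/962, -474/481], P' = [913/481 -864/481; -864/481 2690/481]
step 2: x' = [17858/18799, -16917/18799], P' = [35674/18799 -33750/18799; -33750/18799 105098/18799]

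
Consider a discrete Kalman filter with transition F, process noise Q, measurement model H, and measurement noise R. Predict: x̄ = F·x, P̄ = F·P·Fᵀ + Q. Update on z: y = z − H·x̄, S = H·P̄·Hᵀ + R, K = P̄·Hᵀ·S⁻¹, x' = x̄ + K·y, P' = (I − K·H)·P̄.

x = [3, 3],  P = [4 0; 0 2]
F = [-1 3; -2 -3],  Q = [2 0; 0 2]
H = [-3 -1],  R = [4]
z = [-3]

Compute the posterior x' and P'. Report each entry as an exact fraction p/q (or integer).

x' = [6, -15]
P' = [215/49 -583/49; -583/49 1755/49]

x̄ = F·x = [6, -15]
P̄ = F·P·Fᵀ + Q = [24 -10; -10 36]
y = z − H·x̄ = [0]
S = H·P̄·Hᵀ + R = [196]
K = P̄·Hᵀ·S⁻¹ = [-31/98; -3/98]
x' = x̄ + K·y = [6, -15]
P' = (I − K·H)·P̄ = [215/49 -583/49; -583/49 1755/49]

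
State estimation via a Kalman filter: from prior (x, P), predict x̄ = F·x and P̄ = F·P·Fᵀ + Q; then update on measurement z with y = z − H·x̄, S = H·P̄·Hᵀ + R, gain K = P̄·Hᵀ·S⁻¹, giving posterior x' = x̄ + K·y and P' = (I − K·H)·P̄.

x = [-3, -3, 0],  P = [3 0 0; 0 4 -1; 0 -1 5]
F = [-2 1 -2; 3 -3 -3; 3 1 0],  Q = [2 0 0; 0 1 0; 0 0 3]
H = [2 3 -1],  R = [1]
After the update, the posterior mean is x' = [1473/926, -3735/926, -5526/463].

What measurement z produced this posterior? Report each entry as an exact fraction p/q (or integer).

z = [3]

x̄ = F·x = [3, 0, -12]
P̄ = F·P·Fᵀ + Q = [42 -3 -12; -3 91 18; -12 18 34]
S = H·P̄·Hᵀ + R = [926]
K = P̄·Hᵀ·S⁻¹ = [87/926; 249/926; -2/463]
x' − x̄ = [-1305/926, -3735/926, 30/463] = K·y
y = (KᵀK)⁻¹·Kᵀ·(x' − x̄) = [-15]
z = y + H·x̄ = [-15] + [18] = [3]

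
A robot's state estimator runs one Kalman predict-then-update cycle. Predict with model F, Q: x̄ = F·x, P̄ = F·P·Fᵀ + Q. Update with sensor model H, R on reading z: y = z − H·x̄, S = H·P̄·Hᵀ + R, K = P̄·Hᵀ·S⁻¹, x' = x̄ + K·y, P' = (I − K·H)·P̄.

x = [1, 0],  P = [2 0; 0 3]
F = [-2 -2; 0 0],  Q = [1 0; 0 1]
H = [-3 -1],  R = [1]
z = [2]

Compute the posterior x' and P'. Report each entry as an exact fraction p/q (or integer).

x̄ = F·x = [-2, 0]
P̄ = F·P·Fᵀ + Q = [21 0; 0 1]
y = z − H·x̄ = [-4]
S = H·P̄·Hᵀ + R = [191]
K = P̄·Hᵀ·S⁻¹ = [-63/191; -1/191]
x' = x̄ + K·y = [-130/191, 4/191]
P' = (I − K·H)·P̄ = [42/191 -63/191; -63/191 190/191]

x' = [-130/191, 4/191]
P' = [42/191 -63/191; -63/191 190/191]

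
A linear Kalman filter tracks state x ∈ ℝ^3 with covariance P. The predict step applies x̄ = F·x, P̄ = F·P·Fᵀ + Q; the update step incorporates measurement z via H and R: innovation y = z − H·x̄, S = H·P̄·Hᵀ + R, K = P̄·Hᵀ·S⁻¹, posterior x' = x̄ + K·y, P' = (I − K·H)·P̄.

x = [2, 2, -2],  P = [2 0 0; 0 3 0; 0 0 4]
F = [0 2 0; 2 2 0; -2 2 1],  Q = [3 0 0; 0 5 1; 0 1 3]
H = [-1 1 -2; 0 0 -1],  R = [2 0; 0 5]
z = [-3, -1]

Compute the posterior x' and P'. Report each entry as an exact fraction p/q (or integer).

x' = [6883/1207, 8104/1207, 2252/1207]
P' = [12129/1207 13875/1207 1005/1207; 13875/1207 24207/1207 4765/1207; 1005/1207 4765/1207 2185/1207]

x̄ = F·x = [4, 8, -2]
P̄ = F·P·Fᵀ + Q = [15 12 12; 12 25 5; 12 5 27]
y = z − H·x̄ = [-11, -3]
S = H·P̄·Hᵀ + R = [154 61; 61 32]
K = P̄·Hᵀ·S⁻¹ = [-132/1207 -201/1207; 401/1207 -953/1207; -305/1207 -437/1207]
x' = x̄ + K·y = [6883/1207, 8104/1207, 2252/1207]
P' = (I − K·H)·P̄ = [12129/1207 13875/1207 1005/1207; 13875/1207 24207/1207 4765/1207; 1005/1207 4765/1207 2185/1207]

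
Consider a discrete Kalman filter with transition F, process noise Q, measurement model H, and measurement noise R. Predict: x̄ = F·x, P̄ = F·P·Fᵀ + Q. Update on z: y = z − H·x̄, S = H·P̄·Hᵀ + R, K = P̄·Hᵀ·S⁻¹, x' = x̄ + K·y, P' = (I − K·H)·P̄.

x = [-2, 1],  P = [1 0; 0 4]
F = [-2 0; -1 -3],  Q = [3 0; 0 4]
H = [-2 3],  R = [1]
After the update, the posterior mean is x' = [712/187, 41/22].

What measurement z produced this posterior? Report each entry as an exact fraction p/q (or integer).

x̄ = F·x = [4, -1]
P̄ = F·P·Fᵀ + Q = [7 2; 2 41]
S = H·P̄·Hᵀ + R = [374]
K = P̄·Hᵀ·S⁻¹ = [-4/187; 7/22]
x' − x̄ = [-36/187, 63/22] = K·y
y = (KᵀK)⁻¹·Kᵀ·(x' − x̄) = [9]
z = y + H·x̄ = [9] + [-11] = [-2]

z = [-2]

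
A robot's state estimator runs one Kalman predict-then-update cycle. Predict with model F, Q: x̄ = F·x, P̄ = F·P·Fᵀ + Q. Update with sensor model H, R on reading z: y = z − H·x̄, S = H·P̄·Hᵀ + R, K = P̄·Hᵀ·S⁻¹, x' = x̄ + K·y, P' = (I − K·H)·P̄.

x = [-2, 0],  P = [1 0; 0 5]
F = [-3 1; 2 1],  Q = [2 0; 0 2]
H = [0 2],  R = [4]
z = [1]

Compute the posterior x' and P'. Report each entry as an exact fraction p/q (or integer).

x' = [45/8, 1/8]
P' = [191/12 -1/12; -1/12 11/12]

x̄ = F·x = [6, -4]
P̄ = F·P·Fᵀ + Q = [16 -1; -1 11]
y = z − H·x̄ = [9]
S = H·P̄·Hᵀ + R = [48]
K = P̄·Hᵀ·S⁻¹ = [-1/24; 11/24]
x' = x̄ + K·y = [45/8, 1/8]
P' = (I − K·H)·P̄ = [191/12 -1/12; -1/12 11/12]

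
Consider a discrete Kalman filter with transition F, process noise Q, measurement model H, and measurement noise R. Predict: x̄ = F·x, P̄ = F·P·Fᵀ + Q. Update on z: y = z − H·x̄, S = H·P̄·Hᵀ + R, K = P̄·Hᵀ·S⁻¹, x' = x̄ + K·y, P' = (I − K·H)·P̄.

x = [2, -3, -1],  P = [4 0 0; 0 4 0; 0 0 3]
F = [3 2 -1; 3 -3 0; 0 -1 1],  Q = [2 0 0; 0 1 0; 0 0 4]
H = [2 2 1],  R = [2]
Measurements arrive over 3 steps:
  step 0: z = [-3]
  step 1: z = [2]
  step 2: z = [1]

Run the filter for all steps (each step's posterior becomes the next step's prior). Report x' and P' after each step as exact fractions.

step 0: x' = [-4066/633, 2761/633, 785/633], P' = [19952/633 -15518/633 -8614/633; -15518/633 13085/633 5230/633; -8614/633 5230/633 6794/633]
step 1: x' = [1475/4364453, 6100969/4364453, -3594234/4364453], P' = [103525648/4364453 -68112366/4364453 -69725048/4364453; -68112366/4364453 50819465/4364453 37740092/4364453; -69725048/4364453 37740092/4364453 64184674/4364453]
step 2: x' = [96342549801/22311745381, -60447851936/22311745381, -49515761201/22311745381], P' = [450678401828/22311745381 -295836230818/22311745381 -302553183328/22311745381; -295836230818/22311745381 224952722189/22311745381 156927975876/22311745381; -302553183328/22311745381 156927975876/22311745381 291272213234/22311745381]

step 0: x̄ = F·x = [1, 15, 2]
step 0: P̄ = F·P·Fᵀ + Q = [57 12 -11; 12 73 12; -11 12 11]
step 0: y = z − H·x̄ = [-37]
step 0: S = H·P̄·Hᵀ + R = [633]
step 0: K = P̄·Hᵀ·S⁻¹ = [127/633; 182/633; 13/633]
step 0: x' = x̄ + K·y = [-4066/633, 2761/633, 785/633]
step 0: P' = (I − K·H)·P̄ = [19952/633 -15518/633 -8614/633; -15518/633 13085/633 5230/633; -8614/633 5230/633 6794/633]
step 1: x̄ = F·x = [-2487/211, -6827/211, -1976/633]
step 1: P̄ = F·P·Fᵀ + Q = [28172/211 63048/211 1146/211; 63048/211 192430/211 14759/211; 1146/211 14759/211 11951/633]
step 1: y = z − H·x̄ = [59126/633]
step 1: S = H·P̄·Hᵀ + R = [4364453/633]
step 1: K = P̄·Hᵀ·S⁻¹ = [550758/4364453; 1577145/4364453; 107381/4364453]
step 1: x' = x̄ + K·y = [1475/4364453, 6100969/4364453, -3594234/4364453]
step 1: P' = (I − K·H)·P̄ = [103525648/4364453 -68112366/4364453 -69725048/4364453; -68112366/4364453 50819465/4364453 37740092/4364453; -69725048/4364453 37740092/4364453 64184674/4364453]
step 2: x̄ = F·x = [15800597/4364453, -18298482/4364453, -9695203/4364453]
step 2: P̄ = F·P·Fᵀ + Q = [657963800/4364453 1153546560/4364453 -57441374/4364453; 1153546560/4364453 2619493058/4364453 34400073/4364453; -57441374/4364453 34400073/4364453 56981767/4364453]
step 2: y = z − H·x̄ = [19055426/4364453]
step 2: S = H·P̄·Hᵀ + R = [22311745381/4364453]
step 2: K = P̄·Hᵀ·S⁻¹ = [3565579346/22311745381; 7580479309/22311745381; 10899165/22311745381]
step 2: x' = x̄ + K·y = [96342549801/22311745381, -60447851936/22311745381, -49515761201/22311745381]
step 2: P' = (I − K·H)·P̄ = [450678401828/22311745381 -295836230818/22311745381 -302553183328/22311745381; -295836230818/22311745381 224952722189/22311745381 156927975876/22311745381; -302553183328/22311745381 156927975876/22311745381 291272213234/22311745381]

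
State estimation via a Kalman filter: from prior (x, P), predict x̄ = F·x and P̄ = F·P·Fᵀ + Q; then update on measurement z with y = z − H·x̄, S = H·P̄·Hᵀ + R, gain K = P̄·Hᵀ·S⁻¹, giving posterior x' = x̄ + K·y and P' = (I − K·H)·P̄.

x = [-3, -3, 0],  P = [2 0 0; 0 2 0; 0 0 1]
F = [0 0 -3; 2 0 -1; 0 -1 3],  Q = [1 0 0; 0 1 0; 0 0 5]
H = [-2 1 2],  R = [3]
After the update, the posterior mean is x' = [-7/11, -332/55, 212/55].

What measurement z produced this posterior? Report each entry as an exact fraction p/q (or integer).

x̄ = F·x = [0, -6, 3]
P̄ = F·P·Fᵀ + Q = [10 3 -9; 3 10 -3; -9 -3 16]
S = H·P̄·Hᵀ + R = [165]
K = P̄·Hᵀ·S⁻¹ = [-7/33; -2/165; 47/165]
x' − x̄ = [-7/11, -2/55, 47/55] = K·y
y = (KᵀK)⁻¹·Kᵀ·(x' − x̄) = [3]
z = y + H·x̄ = [3] + [0] = [3]

z = [3]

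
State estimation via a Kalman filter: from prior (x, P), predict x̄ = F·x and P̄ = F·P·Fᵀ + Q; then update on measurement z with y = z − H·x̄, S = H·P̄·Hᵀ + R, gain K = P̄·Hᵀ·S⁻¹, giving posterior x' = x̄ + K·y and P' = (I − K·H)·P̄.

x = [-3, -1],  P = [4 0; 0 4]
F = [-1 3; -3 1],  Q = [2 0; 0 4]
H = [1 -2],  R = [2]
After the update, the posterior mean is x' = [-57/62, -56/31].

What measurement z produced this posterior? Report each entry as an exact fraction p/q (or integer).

z = [3]

x̄ = F·x = [0, 8]
P̄ = F·P·Fᵀ + Q = [42 24; 24 44]
S = H·P̄·Hᵀ + R = [124]
K = P̄·Hᵀ·S⁻¹ = [-3/62; -16/31]
x' − x̄ = [-57/62, -304/31] = K·y
y = (KᵀK)⁻¹·Kᵀ·(x' − x̄) = [19]
z = y + H·x̄ = [19] + [-16] = [3]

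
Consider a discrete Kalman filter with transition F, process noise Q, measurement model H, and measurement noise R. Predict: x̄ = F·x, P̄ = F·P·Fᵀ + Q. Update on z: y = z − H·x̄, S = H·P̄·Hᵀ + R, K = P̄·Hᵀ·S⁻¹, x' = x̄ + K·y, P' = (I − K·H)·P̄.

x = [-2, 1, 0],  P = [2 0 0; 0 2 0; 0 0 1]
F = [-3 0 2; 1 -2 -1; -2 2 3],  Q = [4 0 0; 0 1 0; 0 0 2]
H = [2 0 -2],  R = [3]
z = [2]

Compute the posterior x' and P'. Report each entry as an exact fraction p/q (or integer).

x̄ = F·x = [6, -4, 6]
P̄ = F·P·Fᵀ + Q = [26 -8 18; -8 12 -15; 18 -15 27]
y = z − H·x̄ = [2]
S = H·P̄·Hᵀ + R = [71]
K = P̄·Hᵀ·S⁻¹ = [16/71; 14/71; -18/71]
x' = x̄ + K·y = [458/71, -256/71, 390/71]
P' = (I − K·H)·P̄ = [1590/71 -792/71 1566/71; -792/71 656/71 -813/71; 1566/71 -813/71 1593/71]

x' = [458/71, -256/71, 390/71]
P' = [1590/71 -792/71 1566/71; -792/71 656/71 -813/71; 1566/71 -813/71 1593/71]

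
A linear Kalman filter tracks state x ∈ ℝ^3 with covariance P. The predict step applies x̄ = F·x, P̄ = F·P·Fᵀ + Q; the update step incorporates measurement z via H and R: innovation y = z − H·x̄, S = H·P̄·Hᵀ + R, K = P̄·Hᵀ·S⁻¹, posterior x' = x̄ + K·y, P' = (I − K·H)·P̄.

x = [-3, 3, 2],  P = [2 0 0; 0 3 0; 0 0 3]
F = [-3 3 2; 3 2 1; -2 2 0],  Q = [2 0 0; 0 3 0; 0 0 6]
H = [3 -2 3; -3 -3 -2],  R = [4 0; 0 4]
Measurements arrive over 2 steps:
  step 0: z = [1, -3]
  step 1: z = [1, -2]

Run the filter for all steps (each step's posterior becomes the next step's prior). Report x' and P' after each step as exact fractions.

step 0: x̄ = F·x = [22, -1, 12]
step 0: P̄ = F·P·Fᵀ + Q = [59 6 30; 6 36 0; 30 0 26]
step 0: y = z − H·x̄ = [-103, 84]
step 0: S = H·P̄·Hᵀ + R = [1381 -939; -939 1431]
step 0: K = P̄·Hᵀ·S⁻¹ = [1394/12161 -3757/36483; -10866/60805 -12484/60805; 3569/36483 -3835/109449]
step 0: x' = x̄ + K·y = [18764/12161, 9737/60805, -12397/12161]
step 0: P' = (I − K·H)·P̄ = [42684/12161 -9552/12161 -141580/36483; -9552/12161 29232/60805 10552/12161; -141580/36483 10552/12161 502328/109449]
step 1: x̄ = F·x = [-376219/60805, 238949/60805, -168166/60805]
step 1: P̄ = F·P·Fᵀ + Q = [69715462/547245 -15021952/547245 9551816/182415; -15021952/547245 6491827/547245 -2044976/182415; 9551816/182415 -2044976/182415 1717518/60805]
step 1: y = z − H·x̄ = [2171858/60805, -869752/60805]
step 1: S = H·P̄·Hᵀ + R = [1564395028/547245 -345108464/182415; -345108464/182415 83304037/60805]
step 1: K = P̄·Hᵀ·S⁻¹ = [4437250079/30755610478 -1477206510/15377805239; -5519436305/30755610478 -3034398787/15377805239; 1968387803/30755610478 -1982286508/46133415717]
step 1: x' = x̄ + K·y = [5228506674/15377805239, 5262225978/15377805239, 6226689631/46133415717]
step 1: P' = (I − K·H)·P̄ = [43178633127/15377805239 -9966032429/15377805239 -46864488027/15377805239; -9966032429/15377805239 6799125227/15377805239 10819158377/15377805239; -46864488027/15377805239 10819158377/15377805239 166168556441/46133415717]

step 0: x' = [18764/12161, 9737/60805, -12397/12161], P' = [42684/12161 -9552/12161 -141580/36483; -9552/12161 29232/60805 10552/12161; -141580/36483 10552/12161 502328/109449]
step 1: x' = [5228506674/15377805239, 5262225978/15377805239, 6226689631/46133415717], P' = [43178633127/15377805239 -9966032429/15377805239 -46864488027/15377805239; -9966032429/15377805239 6799125227/15377805239 10819158377/15377805239; -46864488027/15377805239 10819158377/15377805239 166168556441/46133415717]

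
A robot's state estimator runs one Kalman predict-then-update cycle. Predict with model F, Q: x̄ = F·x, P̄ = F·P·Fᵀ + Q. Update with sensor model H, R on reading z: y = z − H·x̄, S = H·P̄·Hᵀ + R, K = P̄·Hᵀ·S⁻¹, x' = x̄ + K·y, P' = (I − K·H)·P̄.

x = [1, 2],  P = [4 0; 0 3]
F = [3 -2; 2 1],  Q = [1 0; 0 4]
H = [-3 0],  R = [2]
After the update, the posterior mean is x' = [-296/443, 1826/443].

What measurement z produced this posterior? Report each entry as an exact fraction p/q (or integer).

z = [2]

x̄ = F·x = [-1, 4]
P̄ = F·P·Fᵀ + Q = [49 18; 18 23]
S = H·P̄·Hᵀ + R = [443]
K = P̄·Hᵀ·S⁻¹ = [-147/443; -54/443]
x' − x̄ = [147/443, 54/443] = K·y
y = (KᵀK)⁻¹·Kᵀ·(x' − x̄) = [-1]
z = y + H·x̄ = [-1] + [3] = [2]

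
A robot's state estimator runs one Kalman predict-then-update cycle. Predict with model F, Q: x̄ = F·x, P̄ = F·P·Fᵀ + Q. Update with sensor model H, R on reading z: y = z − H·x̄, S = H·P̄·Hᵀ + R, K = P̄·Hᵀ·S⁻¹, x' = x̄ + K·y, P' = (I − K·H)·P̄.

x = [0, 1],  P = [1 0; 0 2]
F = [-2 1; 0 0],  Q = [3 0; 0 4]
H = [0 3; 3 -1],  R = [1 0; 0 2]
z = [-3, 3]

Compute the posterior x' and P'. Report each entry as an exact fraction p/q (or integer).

x̄ = F·x = [1, 0]
P̄ = F·P·Fᵀ + Q = [9 0; 0 4]
y = z − H·x̄ = [-3, 0]
S = H·P̄·Hᵀ + R = [37 -12; -12 87]
K = P̄·Hᵀ·S⁻¹ = [108/1025 333/1025; 332/1025 -4/3075]
x' = x̄ + K·y = [701/1025, -996/1025]
P' = (I − K·H)·P̄ = [234/1025 36/1025; 36/1025 332/3075]

x' = [701/1025, -996/1025]
P' = [234/1025 36/1025; 36/1025 332/3075]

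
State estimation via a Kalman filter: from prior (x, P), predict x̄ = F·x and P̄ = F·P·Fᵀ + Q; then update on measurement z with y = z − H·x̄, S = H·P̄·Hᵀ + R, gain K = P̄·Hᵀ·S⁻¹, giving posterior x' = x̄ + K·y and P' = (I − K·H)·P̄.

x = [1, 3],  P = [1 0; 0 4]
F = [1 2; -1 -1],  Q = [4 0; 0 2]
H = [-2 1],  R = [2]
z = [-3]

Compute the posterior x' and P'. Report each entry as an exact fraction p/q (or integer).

x' = [46/43, -47/43]
P' = [36/43 38/43; 38/43 278/129]

x̄ = F·x = [7, -4]
P̄ = F·P·Fᵀ + Q = [21 -9; -9 7]
y = z − H·x̄ = [15]
S = H·P̄·Hᵀ + R = [129]
K = P̄·Hᵀ·S⁻¹ = [-17/43; 25/129]
x' = x̄ + K·y = [46/43, -47/43]
P' = (I − K·H)·P̄ = [36/43 38/43; 38/43 278/129]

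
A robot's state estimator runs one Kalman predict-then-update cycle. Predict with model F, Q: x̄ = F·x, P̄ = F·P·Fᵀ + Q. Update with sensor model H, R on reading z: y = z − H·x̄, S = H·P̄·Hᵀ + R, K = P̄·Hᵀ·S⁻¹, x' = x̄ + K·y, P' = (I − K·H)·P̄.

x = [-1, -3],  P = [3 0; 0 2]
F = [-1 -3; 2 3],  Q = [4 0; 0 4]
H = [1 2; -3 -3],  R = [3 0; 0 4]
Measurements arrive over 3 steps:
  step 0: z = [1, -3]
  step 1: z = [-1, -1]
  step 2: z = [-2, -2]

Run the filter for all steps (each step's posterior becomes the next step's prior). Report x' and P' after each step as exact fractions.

step 0: x̄ = F·x = [10, -11]
step 0: P̄ = F·P·Fᵀ + Q = [25 -24; -24 34]
step 0: y = z − H·x̄ = [13, -6]
step 0: S = H·P̄·Hᵀ + R = [68 -63; -63 103]
step 0: K = P̄·Hᵀ·S⁻¹ = [-2558/3035 -1653/3035; 2642/3035 732/3035]
step 0: x' = x̄ + K·y = [7014/3035, -3431/3035]
step 0: P' = (I − K·H)·P̄ = [12082/3035 -9878/3035; -9878/3035 8902/3035]
step 1: x̄ = F·x = [3279/3035, 747/607]
step 1: P̄ = F·P·Fᵀ + Q = [45072/3035 -3076/607; -3076/607 4410/607]
step 1: y = z − H·x̄ = [-13784/3035, 18007/3035]
step 1: S = H·P̄·Hᵀ + R = [80857/3035 -129096/3035; -129096/3035 339398/3035]
step 1: K = P̄·Hᵀ·S⁻¹ = [-1094216/1775441 -882174/1775441; 1180280/1775441 344265/1775441]
step 1: x' = x̄ + K·y = [1653719/1775441, -1132958/1775441]
step 1: P' = (I − K·H)·P̄ = [5635112/1775441 -4458880/1775441; -4458880/1775441 3999860/1775441]
step 2: x̄ = F·x = [1745155/1775441, -91436/1775441]
step 2: P̄ = F·P·Fᵀ + Q = [21982336/1775441 -7139044/1775441; -7139044/1775441 12134392/1775441]
step 2: y = z − H·x̄ = [-5113165/1775441, 1410275/1775441]
step 2: S = H·P̄·Hᵀ + R = [47290051/1775441 -74501964/1775441; -74501964/1775441 185649524/1775441]
step 2: K = P̄·Hᵀ·S⁻¹ = [-265747108/454652227 -215698311/454652227; 290581096/454652227 79910919/454652227]
step 2: x' = x̄ + K·y = [1040898280/454652227, -796796007/454652227]
step 2: P' = (I − K·H)·P̄ = [1372436820/454652227 -1084839072/454652227; -1084839072/454652227 978291180/454652227]

step 0: x' = [7014/3035, -3431/3035], P' = [12082/3035 -9878/3035; -9878/3035 8902/3035]
step 1: x' = [1653719/1775441, -1132958/1775441], P' = [5635112/1775441 -4458880/1775441; -4458880/1775441 3999860/1775441]
step 2: x' = [1040898280/454652227, -796796007/454652227], P' = [1372436820/454652227 -1084839072/454652227; -1084839072/454652227 978291180/454652227]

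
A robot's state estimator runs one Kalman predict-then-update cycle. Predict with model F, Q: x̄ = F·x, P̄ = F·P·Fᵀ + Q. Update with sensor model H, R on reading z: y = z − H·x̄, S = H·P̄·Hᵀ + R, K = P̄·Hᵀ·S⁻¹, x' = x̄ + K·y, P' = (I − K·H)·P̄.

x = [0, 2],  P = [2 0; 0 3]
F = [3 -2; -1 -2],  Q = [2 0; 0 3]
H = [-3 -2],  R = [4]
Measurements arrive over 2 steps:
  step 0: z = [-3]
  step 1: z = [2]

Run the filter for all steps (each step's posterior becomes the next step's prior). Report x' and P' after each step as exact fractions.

step 0: x' = [7/4, -133/108], P' = [5 -7; -7 290/27]
step 1: x' = [31259/62993, -108447/62993], P' = [111976/62993 -133738/62993; -133738/62993 212153/62993]

step 0: x̄ = F·x = [-4, -4]
step 0: P̄ = F·P·Fᵀ + Q = [32 6; 6 17]
step 0: y = z − H·x̄ = [-23]
step 0: S = H·P̄·Hᵀ + R = [432]
step 0: K = P̄·Hᵀ·S⁻¹ = [-1/4; -13/108]
step 0: x' = x̄ + K·y = [7/4, -133/108]
step 0: P' = (I − K·H)·P̄ = [5 -7; -7 290/27]
step 1: x̄ = F·x = [833/108, 77/108]
step 1: P̄ = F·P·Fᵀ + Q = [4697/27 1511/27; 1511/27 620/27]
step 1: y = z − H·x̄ = [2869/108]
step 1: S = H·P̄·Hᵀ + R = [62993/27]
step 1: K = P̄·Hᵀ·S⁻¹ = [-17113/62993; -5773/62993]
step 1: x' = x̄ + K·y = [31259/62993, -108447/62993]
step 1: P' = (I − K·H)·P̄ = [111976/62993 -133738/62993; -133738/62993 212153/62993]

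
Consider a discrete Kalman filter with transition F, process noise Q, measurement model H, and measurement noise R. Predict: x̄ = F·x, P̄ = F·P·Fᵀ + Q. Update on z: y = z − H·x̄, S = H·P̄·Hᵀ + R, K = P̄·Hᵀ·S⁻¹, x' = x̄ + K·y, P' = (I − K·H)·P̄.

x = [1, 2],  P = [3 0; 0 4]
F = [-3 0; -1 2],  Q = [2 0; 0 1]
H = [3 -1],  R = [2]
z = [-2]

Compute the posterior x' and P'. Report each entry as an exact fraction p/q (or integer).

x̄ = F·x = [-3, 3]
P̄ = F·P·Fᵀ + Q = [29 9; 9 20]
y = z − H·x̄ = [10]
S = H·P̄·Hᵀ + R = [229]
K = P̄·Hᵀ·S⁻¹ = [78/229; 7/229]
x' = x̄ + K·y = [93/229, 757/229]
P' = (I − K·H)·P̄ = [557/229 1515/229; 1515/229 4531/229]

x' = [93/229, 757/229]
P' = [557/229 1515/229; 1515/229 4531/229]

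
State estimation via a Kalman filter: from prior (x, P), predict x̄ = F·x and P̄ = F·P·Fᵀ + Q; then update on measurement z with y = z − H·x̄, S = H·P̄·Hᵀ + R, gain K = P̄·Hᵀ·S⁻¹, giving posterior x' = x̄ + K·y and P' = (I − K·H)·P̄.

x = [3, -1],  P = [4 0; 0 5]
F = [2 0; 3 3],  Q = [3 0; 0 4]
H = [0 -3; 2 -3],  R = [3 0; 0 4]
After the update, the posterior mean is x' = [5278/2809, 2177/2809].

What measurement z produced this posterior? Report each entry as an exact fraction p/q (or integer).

x̄ = F·x = [6, 6]
P̄ = F·P·Fᵀ + Q = [19 24; 24 85]
S = H·P̄·Hᵀ + R = [768 621; 621 557]
K = P̄·Hᵀ·S⁻¹ = [-1266/2809 1240/2809; -4496/14045 -207/14045]
x' − x̄ = [-11576/2809, -14677/2809] = K·y
y = (KᵀK)⁻¹·Kᵀ·(x' − x̄) = [16, 7]
z = y + H·x̄ = [16, 7] + [-18, -6] = [-2, 1]

z = [-2, 1]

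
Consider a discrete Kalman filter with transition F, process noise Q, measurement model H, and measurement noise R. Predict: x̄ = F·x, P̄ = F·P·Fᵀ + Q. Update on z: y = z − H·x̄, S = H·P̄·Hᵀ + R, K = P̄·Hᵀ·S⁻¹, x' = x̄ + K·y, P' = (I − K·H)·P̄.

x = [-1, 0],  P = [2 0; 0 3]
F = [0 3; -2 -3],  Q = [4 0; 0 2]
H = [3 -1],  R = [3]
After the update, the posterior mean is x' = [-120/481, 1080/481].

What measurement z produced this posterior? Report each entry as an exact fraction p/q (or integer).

z = [-3]

x̄ = F·x = [0, 2]
P̄ = F·P·Fᵀ + Q = [31 -27; -27 37]
S = H·P̄·Hᵀ + R = [481]
K = P̄·Hᵀ·S⁻¹ = [120/481; -118/481]
x' − x̄ = [-120/481, 118/481] = K·y
y = (KᵀK)⁻¹·Kᵀ·(x' − x̄) = [-1]
z = y + H·x̄ = [-1] + [-2] = [-3]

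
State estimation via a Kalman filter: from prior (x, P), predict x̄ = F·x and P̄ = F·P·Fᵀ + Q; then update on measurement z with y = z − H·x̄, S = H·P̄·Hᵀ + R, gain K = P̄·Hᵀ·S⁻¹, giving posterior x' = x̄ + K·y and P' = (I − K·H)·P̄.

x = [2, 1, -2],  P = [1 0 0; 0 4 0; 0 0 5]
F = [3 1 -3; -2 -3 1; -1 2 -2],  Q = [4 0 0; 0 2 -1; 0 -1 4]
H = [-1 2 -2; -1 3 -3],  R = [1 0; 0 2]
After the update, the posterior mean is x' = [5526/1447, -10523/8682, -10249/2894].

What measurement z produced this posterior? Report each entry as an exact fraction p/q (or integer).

z = [1, 3]

x̄ = F·x = [13, -9, 4]
P̄ = F·P·Fᵀ + Q = [62 -33 35; -33 47 -33; 35 -33 41]
S = H·P̄·Hᵀ + R = [951 1326; 1326 1858]
K = P̄·Hᵀ·S⁻¹ = [-2528/1447 1597/1447; -1702/4341 1235/2894; 128/1447 -583/2894]
x' − x̄ = [-13285/1447, 67615/8682, -21825/2894] = K·y
y = (KᵀK)⁻¹·Kᵀ·(x' − x̄) = [40, 55]
z = y + H·x̄ = [40, 55] + [-39, -52] = [1, 3]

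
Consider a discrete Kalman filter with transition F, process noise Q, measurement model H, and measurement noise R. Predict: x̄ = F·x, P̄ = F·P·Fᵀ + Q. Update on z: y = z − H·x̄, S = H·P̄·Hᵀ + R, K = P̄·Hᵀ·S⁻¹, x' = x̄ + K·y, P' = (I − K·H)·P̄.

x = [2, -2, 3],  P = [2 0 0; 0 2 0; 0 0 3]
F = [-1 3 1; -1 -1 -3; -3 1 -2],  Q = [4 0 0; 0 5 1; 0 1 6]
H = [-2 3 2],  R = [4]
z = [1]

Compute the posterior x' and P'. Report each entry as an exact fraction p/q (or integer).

x̄ = F·x = [-5, -9, -14]
P̄ = F·P·Fᵀ + Q = [27 -13 6; -13 36 23; 6 23 38]
y = z − H·x̄ = [46]
S = H·P̄·Hᵀ + R = [972]
K = P̄·Hᵀ·S⁻¹ = [-1/12; 5/27; 133/972]
x' = x̄ + K·y = [-53/6, -13/27, -3745/486]
P' = (I − K·H)·P̄ = [81/4 2 205/12; 2 8/3 -44/27; 205/12 -44/27 19247/972]

x' = [-53/6, -13/27, -3745/486]
P' = [81/4 2 205/12; 2 8/3 -44/27; 205/12 -44/27 19247/972]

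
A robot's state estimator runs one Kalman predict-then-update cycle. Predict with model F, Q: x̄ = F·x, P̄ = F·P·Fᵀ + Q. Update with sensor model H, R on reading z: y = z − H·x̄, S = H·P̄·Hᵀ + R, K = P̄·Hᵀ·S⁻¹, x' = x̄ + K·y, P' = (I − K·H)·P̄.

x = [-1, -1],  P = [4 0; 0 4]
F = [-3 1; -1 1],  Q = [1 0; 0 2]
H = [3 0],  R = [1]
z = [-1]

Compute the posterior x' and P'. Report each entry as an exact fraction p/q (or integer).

x̄ = F·x = [2, 0]
P̄ = F·P·Fᵀ + Q = [41 16; 16 10]
y = z − H·x̄ = [-7]
S = H·P̄·Hᵀ + R = [370]
K = P̄·Hᵀ·S⁻¹ = [123/370; 24/185]
x' = x̄ + K·y = [-121/370, -168/185]
P' = (I − K·H)·P̄ = [41/370 8/185; 8/185 698/185]

x' = [-121/370, -168/185]
P' = [41/370 8/185; 8/185 698/185]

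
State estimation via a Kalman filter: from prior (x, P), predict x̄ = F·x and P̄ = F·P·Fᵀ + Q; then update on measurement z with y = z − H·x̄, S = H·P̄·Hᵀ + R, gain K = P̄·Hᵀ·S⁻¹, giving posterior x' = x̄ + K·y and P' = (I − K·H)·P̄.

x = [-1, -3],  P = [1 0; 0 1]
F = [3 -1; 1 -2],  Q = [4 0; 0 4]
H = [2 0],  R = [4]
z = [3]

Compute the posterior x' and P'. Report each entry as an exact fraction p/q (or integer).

x' = [7/5, 11/2]
P' = [14/15 1/3; 1/3 22/3]

x̄ = F·x = [0, 5]
P̄ = F·P·Fᵀ + Q = [14 5; 5 9]
y = z − H·x̄ = [3]
S = H·P̄·Hᵀ + R = [60]
K = P̄·Hᵀ·S⁻¹ = [7/15; 1/6]
x' = x̄ + K·y = [7/5, 11/2]
P' = (I − K·H)·P̄ = [14/15 1/3; 1/3 22/3]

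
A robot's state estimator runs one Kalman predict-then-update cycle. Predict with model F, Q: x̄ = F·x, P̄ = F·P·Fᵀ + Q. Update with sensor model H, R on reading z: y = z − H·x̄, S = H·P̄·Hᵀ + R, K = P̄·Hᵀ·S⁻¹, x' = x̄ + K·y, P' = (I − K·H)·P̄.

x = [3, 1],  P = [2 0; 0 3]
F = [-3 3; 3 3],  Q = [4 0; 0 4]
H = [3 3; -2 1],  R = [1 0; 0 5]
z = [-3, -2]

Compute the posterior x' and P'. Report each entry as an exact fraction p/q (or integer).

x' = [7040/96677, -2086/1973]
P' = [106965/193354 -2035/3946; -2035/3946 2325/3946]

x̄ = F·x = [-6, 12]
P̄ = F·P·Fᵀ + Q = [49 9; 9 49]
y = z − H·x̄ = [-21, -26]
S = H·P̄·Hᵀ + R = [1045 -174; -174 214]
K = P̄·Hᵀ·S⁻¹ = [10875/96677 -62729/193354; 435/1973 1279/3946]
x' = x̄ + K·y = [7040/96677, -2086/1973]
P' = (I − K·H)·P̄ = [106965/193354 -2035/3946; -2035/3946 2325/3946]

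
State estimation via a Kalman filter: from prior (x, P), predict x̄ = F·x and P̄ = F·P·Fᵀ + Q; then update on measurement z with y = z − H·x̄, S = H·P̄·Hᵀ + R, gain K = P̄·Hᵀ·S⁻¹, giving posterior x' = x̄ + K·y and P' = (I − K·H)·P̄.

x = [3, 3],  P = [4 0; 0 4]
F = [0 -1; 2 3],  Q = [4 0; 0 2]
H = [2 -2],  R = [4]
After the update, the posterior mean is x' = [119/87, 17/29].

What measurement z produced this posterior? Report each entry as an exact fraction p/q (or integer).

x̄ = F·x = [-3, 15]
P̄ = F·P·Fᵀ + Q = [8 -12; -12 54]
S = H·P̄·Hᵀ + R = [348]
K = P̄·Hᵀ·S⁻¹ = [10/87; -11/29]
x' − x̄ = [380/87, -418/29] = K·y
y = (KᵀK)⁻¹·Kᵀ·(x' − x̄) = [38]
z = y + H·x̄ = [38] + [-36] = [2]

z = [2]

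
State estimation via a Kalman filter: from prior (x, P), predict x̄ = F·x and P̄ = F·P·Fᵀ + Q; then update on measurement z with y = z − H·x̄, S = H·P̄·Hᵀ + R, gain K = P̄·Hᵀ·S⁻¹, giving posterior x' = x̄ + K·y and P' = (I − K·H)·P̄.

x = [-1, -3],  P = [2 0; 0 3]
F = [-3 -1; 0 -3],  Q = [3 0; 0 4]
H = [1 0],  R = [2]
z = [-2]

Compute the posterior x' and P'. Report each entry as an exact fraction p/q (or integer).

x' = [-18/13, 81/13]
P' = [24/13 9/13; 9/13 725/26]

x̄ = F·x = [6, 9]
P̄ = F·P·Fᵀ + Q = [24 9; 9 31]
y = z − H·x̄ = [-8]
S = H·P̄·Hᵀ + R = [26]
K = P̄·Hᵀ·S⁻¹ = [12/13; 9/26]
x' = x̄ + K·y = [-18/13, 81/13]
P' = (I − K·H)·P̄ = [24/13 9/13; 9/13 725/26]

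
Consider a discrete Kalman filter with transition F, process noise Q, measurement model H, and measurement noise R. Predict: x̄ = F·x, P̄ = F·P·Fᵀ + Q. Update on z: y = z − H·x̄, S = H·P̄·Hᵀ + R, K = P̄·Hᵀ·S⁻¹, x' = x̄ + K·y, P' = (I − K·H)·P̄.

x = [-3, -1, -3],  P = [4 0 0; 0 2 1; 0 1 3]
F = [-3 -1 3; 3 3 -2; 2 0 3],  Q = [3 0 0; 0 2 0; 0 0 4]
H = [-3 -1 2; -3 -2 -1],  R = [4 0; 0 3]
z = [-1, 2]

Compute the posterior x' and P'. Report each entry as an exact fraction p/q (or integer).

x' = [-35952/32327, 43609/32327, -53229/32327]
P' = [245278/32327 -426521/32327 275585/64654; -426521/32327 761296/32327 -483283/64654; 275585/64654 -483283/64654 101341/32327]

x̄ = F·x = [1, -6, -15]
P̄ = F·P·Fᵀ + Q = [62 -49 0; -49 56 15; 0 15 47]
y = z − H·x̄ = [26, -22]
S = H·P̄·Hᵀ + R = [452 90; 90 304]
K = P̄·Hᵀ·S⁻¹ = [-8432/32327 -13723/64654; 8746/32327 -925/64654; 15473/64654 -20957/64654]
x' = x̄ + K·y = [-35952/32327, 43609/32327, -53229/32327]
P' = (I − K·H)·P̄ = [245278/32327 -426521/32327 275585/64654; -426521/32327 761296/32327 -483283/64654; 275585/64654 -483283/64654 101341/32327]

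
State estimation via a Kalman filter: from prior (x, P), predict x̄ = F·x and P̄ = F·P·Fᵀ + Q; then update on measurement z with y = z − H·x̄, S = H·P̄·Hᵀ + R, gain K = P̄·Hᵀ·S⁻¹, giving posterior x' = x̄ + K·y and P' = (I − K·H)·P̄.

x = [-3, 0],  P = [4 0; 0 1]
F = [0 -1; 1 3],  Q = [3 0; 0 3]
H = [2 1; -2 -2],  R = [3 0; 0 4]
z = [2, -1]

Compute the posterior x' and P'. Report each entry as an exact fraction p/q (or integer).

x̄ = F·x = [0, -3]
P̄ = F·P·Fᵀ + Q = [4 -3; -3 16]
y = z − H·x̄ = [5, -7]
S = H·P̄·Hᵀ + R = [23 -30; -30 60]
K = P̄·Hᵀ·S⁻¹ = [1/2 13/60; -3/8 -149/240]
x' = x̄ + K·y = [59/60, -127/240]
P' = (I − K·H)·P̄ = [29/15 -71/30; -71/30 433/120]

x' = [59/60, -127/240]
P' = [29/15 -71/30; -71/30 433/120]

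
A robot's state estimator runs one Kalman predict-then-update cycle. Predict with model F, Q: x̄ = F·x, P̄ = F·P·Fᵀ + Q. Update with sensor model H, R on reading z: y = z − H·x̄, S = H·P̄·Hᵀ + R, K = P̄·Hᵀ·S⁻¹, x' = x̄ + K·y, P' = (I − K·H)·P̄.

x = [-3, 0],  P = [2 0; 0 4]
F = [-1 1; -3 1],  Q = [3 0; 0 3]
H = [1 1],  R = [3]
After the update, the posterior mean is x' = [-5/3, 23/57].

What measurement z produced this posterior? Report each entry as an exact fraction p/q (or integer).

x̄ = F·x = [3, 9]
P̄ = F·P·Fᵀ + Q = [9 10; 10 25]
S = H·P̄·Hᵀ + R = [57]
K = P̄·Hᵀ·S⁻¹ = [1/3; 35/57]
x' − x̄ = [-14/3, -490/57] = K·y
y = (KᵀK)⁻¹·Kᵀ·(x' − x̄) = [-14]
z = y + H·x̄ = [-14] + [12] = [-2]

z = [-2]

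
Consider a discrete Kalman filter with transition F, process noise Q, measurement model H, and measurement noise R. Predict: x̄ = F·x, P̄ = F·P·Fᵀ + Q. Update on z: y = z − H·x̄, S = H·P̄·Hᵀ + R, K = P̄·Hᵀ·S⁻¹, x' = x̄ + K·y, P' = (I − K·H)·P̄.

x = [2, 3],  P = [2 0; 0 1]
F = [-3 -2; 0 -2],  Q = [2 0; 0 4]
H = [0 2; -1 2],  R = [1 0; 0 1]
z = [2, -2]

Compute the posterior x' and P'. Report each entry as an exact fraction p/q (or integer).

x̄ = F·x = [-12, -6]
P̄ = F·P·Fᵀ + Q = [24 4; 4 8]
y = z − H·x̄ = [14, -2]
S = H·P̄·Hᵀ + R = [33 24; 24 41]
K = P̄·Hᵀ·S⁻¹ = [712/777 -240/259; 368/777 4/259]
x' = x̄ + K·y = [2084/777, 466/777]
P' = (I − K·H)·P̄ = [1432/777 356/777; 356/777 184/777]

x' = [2084/777, 466/777]
P' = [1432/777 356/777; 356/777 184/777]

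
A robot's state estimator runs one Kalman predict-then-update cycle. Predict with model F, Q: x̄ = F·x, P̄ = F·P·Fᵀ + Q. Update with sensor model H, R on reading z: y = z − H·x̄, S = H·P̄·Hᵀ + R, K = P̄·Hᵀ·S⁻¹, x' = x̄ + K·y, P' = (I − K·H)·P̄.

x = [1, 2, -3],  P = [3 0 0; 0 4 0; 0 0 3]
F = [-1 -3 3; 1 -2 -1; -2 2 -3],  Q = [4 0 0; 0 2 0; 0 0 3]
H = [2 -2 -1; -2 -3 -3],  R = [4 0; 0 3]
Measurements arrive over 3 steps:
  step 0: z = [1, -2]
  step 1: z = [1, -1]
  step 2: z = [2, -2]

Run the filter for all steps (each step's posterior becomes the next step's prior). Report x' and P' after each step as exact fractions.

step 0: x' = [94963/177841, 29815/177841, 21579/177841], P' = [507135/177841 1056261/177841 -1362684/177841; 1056261/177841 2790401/177841 -3468632/177841; -1362684/177841 -3468632/177841 4388844/177841]
step 1: x' = [12927360245/18984108874, 20745071269/37968217748, -13959997083/18984108874], P' = [21962074269/18984108874 53540821167/37968217748 -38533572231/18984108874; 53540821167/37968217748 274421994953/75936435496 -169766902505/37968217748; -38533572231/18984108874 -169766902505/37968217748 113171399681/18984108874]
step 2: x' = [1229682956177749/980074216409566, 376973754655455/490037108204783, -485638046099899/490037108204783], P' = [8848799742426837/7840593731276528 5300365789331703/3920296865638264 -7657884467432961/3920296865638264; 5300365789331703/3920296865638264 6851219733435021/1960148432819132 -8458410648238043/1960148432819132; -7657884467432961/3920296865638264 -8458410648238043/1960148432819132 11282402190863085/1960148432819132]

step 0: x̄ = F·x = [-16, 0, 11]
step 0: P̄ = F·P·Fᵀ + Q = [70 12 -45; 12 24 -13; -45 -13 58]
step 0: y = z − H·x̄ = [44, -1]
step 0: S = H·P̄·Hᵀ + R = [470 77; 77 391]
step 0: K = P̄·Hᵀ·S⁻¹ = [66108/177841 -31667/177841; 88/177841 -25943/177841; -44237/177841 -11756/177841]
step 0: x' = x̄ + K·y = [94963/177841, 29815/177841, 21579/177841]
step 0: P' = (I − K·H)·P̄ = [507135/177841 1056261/177841 -1362684/177841; 1056261/177841 2790401/177841 -3468632/177841; -1362684/177841 -3468632/177841 4388844/177841]
step 1: x̄ = F·x = [-119671/177841, 13754/177841, -195033/177841]
step 1: P̄ = F·P·Fᵀ + Q = [142780750/177841 6967638/177841 -98944116/177841; 6967638/177841 1039061/177841 -5183620/177841; -98944116/177841 -5183620/177841 70044551/177841]
step 1: y = z − H·x̄ = [249658/177841, -961020/177841]
step 1: S = H·P̄·Hᵀ + R = [965336039/177841 -19566373/177841; -19566373/177841 14386135/177841]
step 1: K = P̄·Hᵀ·S⁻¹ = [14458449801/37968217748 -5756442397/37968217748; 1213274943/75936435496 -6275951499/75936435496; -10235820819/37968217748 -5197800549/37968217748]
step 1: x' = x̄ + K·y = [12927360245/18984108874, 20745071269/37968217748, -13959997083/18984108874]
step 1: P' = (I − K·H)·P̄ = [21962074269/18984108874 53540821167/37968217748 -38533572231/18984108874; 53540821167/37968217748 274421994953/75936435496 -169766902505/37968217748; -38533572231/18984108874 -169766902505/37968217748 113171399681/18984108874]
step 2: x̄ = F·x = [-171849916795/37968217748, 6142286059/18984108874, 18385171014/9492054437]
step 2: P̄ = F·P·Fᵀ + Q = [14614466459881/75936435496 247804746735/37968217748 -2436820850781/18984108874; 247804746735/37968217748 77975383769/18984108874 -59604856863/9492054437; -2436820850781/18984108874 -59604856863/9492054437 889900239685/9492054437]
step 2: y = z − H·x̄ = [11255349943/825396038, -40540125141/9492054437]
step 2: S = H·P̄·Hᵀ + R = [1089623063961/825396038 -8274380137/412698019; -8274380137/412698019 745302489362/9492054437]
step 2: K = P̄·Hᵀ·S⁻¹ = [738244078899549/1960148432819132 -592081236041021/3920296865638264; 7042121337463/980074216409566 -159597681640879/1960148432819132; -252933170227495/980074216409566 -271363386814055/1960148432819132]
step 2: x' = x̄ + K·y = [1229682956177749/980074216409566, 376973754655455/490037108204783, -485638046099899/490037108204783]
step 2: P' = (I − K·H)·P̄ = [8848799742426837/7840593731276528 5300365789331703/3920296865638264 -7657884467432961/3920296865638264; 5300365789331703/3920296865638264 6851219733435021/1960148432819132 -8458410648238043/1960148432819132; -7657884467432961/3920296865638264 -8458410648238043/1960148432819132 11282402190863085/1960148432819132]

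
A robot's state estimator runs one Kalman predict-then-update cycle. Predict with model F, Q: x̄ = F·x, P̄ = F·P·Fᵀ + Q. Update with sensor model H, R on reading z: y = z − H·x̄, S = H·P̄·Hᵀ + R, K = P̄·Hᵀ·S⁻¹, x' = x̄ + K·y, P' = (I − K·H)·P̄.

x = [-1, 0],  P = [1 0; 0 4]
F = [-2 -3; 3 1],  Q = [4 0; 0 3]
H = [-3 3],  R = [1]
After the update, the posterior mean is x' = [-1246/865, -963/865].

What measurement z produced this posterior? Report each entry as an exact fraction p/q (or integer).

z = [1]

x̄ = F·x = [2, -3]
P̄ = F·P·Fᵀ + Q = [44 -18; -18 16]
S = H·P̄·Hᵀ + R = [865]
K = P̄·Hᵀ·S⁻¹ = [-186/865; 102/865]
x' − x̄ = [-2976/865, 1632/865] = K·y
y = (KᵀK)⁻¹·Kᵀ·(x' − x̄) = [16]
z = y + H·x̄ = [16] + [-15] = [1]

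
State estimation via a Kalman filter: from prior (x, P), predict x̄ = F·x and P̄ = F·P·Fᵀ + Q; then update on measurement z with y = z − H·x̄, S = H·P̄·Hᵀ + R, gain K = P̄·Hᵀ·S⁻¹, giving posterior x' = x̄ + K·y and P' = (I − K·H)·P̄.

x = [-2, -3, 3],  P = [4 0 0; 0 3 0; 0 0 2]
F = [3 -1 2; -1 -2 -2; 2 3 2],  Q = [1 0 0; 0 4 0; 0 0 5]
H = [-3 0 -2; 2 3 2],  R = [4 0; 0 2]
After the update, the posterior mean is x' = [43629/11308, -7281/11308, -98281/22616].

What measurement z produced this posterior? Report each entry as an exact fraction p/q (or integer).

z = [-3, -3]

x̄ = F·x = [3, 2, -7]
P̄ = F·P·Fᵀ + Q = [48 -14 23; -14 28 -34; 23 -34 56]
S = H·P̄·Hᵀ + R = [936 -412; -412 278]
K = P̄·Hᵀ·S⁻¹ = [-2905/22616 1915/11308; 6409/22616 4261/11308; -13623/45232 -5539/22616]
x' − x̄ = [9705/11308, -29897/11308, 60031/22616] = K·y
y = (KᵀK)⁻¹·Kᵀ·(x' − x̄) = [-8, -1]
z = y + H·x̄ = [-8, -1] + [5, -2] = [-3, -3]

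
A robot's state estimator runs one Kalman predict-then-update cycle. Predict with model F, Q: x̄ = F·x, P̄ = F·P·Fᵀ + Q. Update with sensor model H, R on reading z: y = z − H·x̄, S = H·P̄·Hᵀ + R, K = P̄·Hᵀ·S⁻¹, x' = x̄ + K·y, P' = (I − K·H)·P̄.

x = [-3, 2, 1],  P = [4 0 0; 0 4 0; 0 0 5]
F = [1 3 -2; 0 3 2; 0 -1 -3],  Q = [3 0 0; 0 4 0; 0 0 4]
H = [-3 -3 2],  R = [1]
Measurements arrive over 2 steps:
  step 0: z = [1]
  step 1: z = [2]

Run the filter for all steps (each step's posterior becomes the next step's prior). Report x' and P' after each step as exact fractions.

step 0: x' = [-957/316, 138/79, -679/474], P' = [26349/632 -1349/79 11651/316; -1349/79 684/79 -1004/79; 11651/316 -1004/79 17201/474]
step 1: x' = [13895668/2754903, -4313218/2754903, 5703441/918301], P' = [469261831/2754903 -124602784/2754903 172328736/918301; -124602784/2754903 37764340/2754903 -43513196/918301; 172328736/918301 -43513196/918301 193310585/918301]

step 0: x̄ = F·x = [1, 8, -5]
step 0: P̄ = F·P·Fᵀ + Q = [63 16 18; 16 60 -42; 18 -42 53]
step 0: y = z − H·x̄ = [38]
step 0: S = H·P̄·Hᵀ + R = [1896]
step 0: K = P̄·Hᵀ·S⁻¹ = [-67/632; -13/79; 89/948]
step 0: x' = x̄ + K·y = [-957/316, 138/79, -679/474]
step 0: P' = (I − K·H)·P̄ = [26349/632 -1349/79 11651/316; -1349/79 684/79 -1004/79; 11651/316 -1004/79 17201/474]
step 1: x̄ = F·x = [4813/948, 563/237, 403/158]
step 1: P̄ = F·P·Fᵀ + Q = [322967/1896 -21197/474 59151/316; -21197/474 17674/237 -8209/79; 59151/316 -8209/79 41555/158]
step 1: y = z − H·x̄ = [6085/316]
step 1: S = H·P̄·Hᵀ + R = [918301/632]
step 1: K = P̄·Hᵀ·S⁻¹ = [-1575/918301; -187948/918301; 174550/918301]
step 1: x' = x̄ + K·y = [13895668/2754903, -4313218/2754903, 5703441/918301]
step 1: P' = (I − K·H)·P̄ = [469261831/2754903 -124602784/2754903 172328736/918301; -124602784/2754903 37764340/2754903 -43513196/918301; 172328736/918301 -43513196/918301 193310585/918301]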